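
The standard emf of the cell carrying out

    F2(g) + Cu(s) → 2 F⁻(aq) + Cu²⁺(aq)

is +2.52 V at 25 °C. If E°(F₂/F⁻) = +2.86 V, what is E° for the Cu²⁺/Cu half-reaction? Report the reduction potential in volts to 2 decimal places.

+0.34 V

In the reaction as written the F₂/F⁻ couple is reduced (cathode) and Cu²⁺/Cu is oxidized (anode), so E°cell = E°(F₂/F⁻) − E°(Cu²⁺/Cu).
E°(Cu²⁺/Cu) = E°(cathode) − E°cell = +2.86 − (+2.52) = +0.34 V.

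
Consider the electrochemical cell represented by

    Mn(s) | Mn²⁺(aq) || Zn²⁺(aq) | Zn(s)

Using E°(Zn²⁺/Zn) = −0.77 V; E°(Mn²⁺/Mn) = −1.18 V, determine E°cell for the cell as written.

By convention the left-hand electrode in cell notation is the anode (oxidation) and the right-hand electrode is the cathode (reduction).
E°cell = E°(right) − E°(left) = −0.77 − (−1.18) = +0.41 V.

+0.41 V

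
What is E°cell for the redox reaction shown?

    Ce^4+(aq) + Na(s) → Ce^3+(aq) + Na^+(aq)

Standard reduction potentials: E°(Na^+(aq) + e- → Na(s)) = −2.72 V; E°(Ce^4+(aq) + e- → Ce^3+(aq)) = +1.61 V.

+4.33 V

Ce^4+(aq) gains electrons, so the Ce⁴⁺/Ce³⁺ couple is the cathode; the Na⁺/Na couple is the anode.
E°cell = E°(cathode) − E°(anode) = +1.61 − (−2.72) = +4.33 V.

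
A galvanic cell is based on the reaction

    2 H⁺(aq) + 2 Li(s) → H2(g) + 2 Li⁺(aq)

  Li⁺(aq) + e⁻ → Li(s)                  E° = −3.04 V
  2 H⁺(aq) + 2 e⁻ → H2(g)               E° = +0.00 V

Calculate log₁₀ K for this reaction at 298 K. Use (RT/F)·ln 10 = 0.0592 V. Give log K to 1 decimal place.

log K = 102.7

The 2H⁺/H₂ couple is reduced (cathode); E°cell = +0.00 − (−3.04) = +3.04 V with n = 2.
At equilibrium E = 0, so log K = nE°cell / 0.0592 = (2)(+3.04) / 0.0592 = 102.7.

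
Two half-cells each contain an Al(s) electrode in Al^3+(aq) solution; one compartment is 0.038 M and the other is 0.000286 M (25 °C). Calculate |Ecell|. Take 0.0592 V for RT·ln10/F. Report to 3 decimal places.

For a concentration cell E°cell = 0, since both electrodes use the same couple.
The compartment with the higher Al^3+(aq) concentration (0.038 M) acts as the cathode; ions are reduced there and produced at the dilute (0.000286 M) anode.
With n = 3, Ecell = −(0.0592/3)·log([dilute]/[conc]) = −(0.0592/3)·log(0.000286/0.038) = +0.042 V.

0.042 V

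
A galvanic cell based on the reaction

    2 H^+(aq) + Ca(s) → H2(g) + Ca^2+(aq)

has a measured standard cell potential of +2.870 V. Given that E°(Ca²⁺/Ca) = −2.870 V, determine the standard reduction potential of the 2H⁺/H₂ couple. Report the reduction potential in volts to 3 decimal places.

+0.000 V

In the reaction as written the 2H⁺/H₂ couple is reduced (cathode) and Ca²⁺/Ca is oxidized (anode), so E°cell = E°(2H⁺/H₂) − E°(Ca²⁺/Ca).
E°(2H⁺/H₂) = E°cell + E°(anode) = +2.870 + (−2.870) = +0.000 V.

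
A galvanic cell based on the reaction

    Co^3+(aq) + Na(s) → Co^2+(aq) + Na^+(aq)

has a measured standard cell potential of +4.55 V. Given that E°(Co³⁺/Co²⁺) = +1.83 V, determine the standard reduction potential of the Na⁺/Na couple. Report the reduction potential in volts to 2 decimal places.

−2.72 V

In the reaction as written the Co³⁺/Co²⁺ couple is reduced (cathode) and Na⁺/Na is oxidized (anode), so E°cell = E°(Co³⁺/Co²⁺) − E°(Na⁺/Na).
E°(Na⁺/Na) = E°(cathode) − E°cell = +1.83 − (+4.55) = −2.72 V.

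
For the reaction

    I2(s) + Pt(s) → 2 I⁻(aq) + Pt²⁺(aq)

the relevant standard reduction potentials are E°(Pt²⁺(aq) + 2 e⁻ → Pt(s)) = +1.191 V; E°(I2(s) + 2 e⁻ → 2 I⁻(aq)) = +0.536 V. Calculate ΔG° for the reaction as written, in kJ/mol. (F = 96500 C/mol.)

+126 kJ/mol

In the reaction as written I2(s) is reduced, so the I₂/I⁻ couple is the cathode and Pt²⁺/Pt is the anode.
E°cell = +0.536 − (+1.191) = −0.655 V; balancing electrons gives n = 2.
ΔG° = −nFE°cell = −(2)(96500)(−0.655) J/mol = +126 kJ/mol.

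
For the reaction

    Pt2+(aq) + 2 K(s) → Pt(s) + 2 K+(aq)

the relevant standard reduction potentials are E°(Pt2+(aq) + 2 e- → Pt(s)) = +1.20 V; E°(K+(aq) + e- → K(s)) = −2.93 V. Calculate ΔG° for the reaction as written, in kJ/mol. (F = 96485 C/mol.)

−797 kJ/mol

In the reaction as written Pt2+(aq) is reduced, so the Pt²⁺/Pt couple is the cathode and K⁺/K is the anode.
E°cell = +1.20 − (−2.93) = +4.13 V; balancing electrons gives n = 2.
ΔG° = −nFE°cell = −(2)(96485)(+4.13) J/mol = −797 kJ/mol.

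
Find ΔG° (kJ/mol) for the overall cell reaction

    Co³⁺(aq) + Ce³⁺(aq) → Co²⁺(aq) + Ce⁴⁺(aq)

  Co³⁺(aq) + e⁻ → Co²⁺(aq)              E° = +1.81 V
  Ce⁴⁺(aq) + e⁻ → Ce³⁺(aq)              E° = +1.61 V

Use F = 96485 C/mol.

In the reaction as written Co³⁺(aq) is reduced, so the Co³⁺/Co²⁺ couple is the cathode and Ce⁴⁺/Ce³⁺ is the anode.
E°cell = +1.81 − (+1.61) = +0.20 V; balancing electrons gives n = 1.
ΔG° = −nFE°cell = −(1)(96485)(+0.20) J/mol = −19.3 kJ/mol.

−19.3 kJ/mol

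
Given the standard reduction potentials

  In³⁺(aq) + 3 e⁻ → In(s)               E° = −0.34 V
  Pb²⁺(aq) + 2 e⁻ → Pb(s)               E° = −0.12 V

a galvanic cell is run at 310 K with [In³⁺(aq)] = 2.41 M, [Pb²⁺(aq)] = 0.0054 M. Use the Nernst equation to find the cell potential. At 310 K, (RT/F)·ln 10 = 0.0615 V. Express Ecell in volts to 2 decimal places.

Pb²⁺/Pb is reduced (cathode, E° = −0.12 V) and In³⁺/In is oxidized (anode).
The standard potential is −0.12 − (−0.34) = +0.22 V and the balanced reaction transfers n = 6 electrons.
For the overall reaction 3 Pb²⁺(aq) + 2 In(s) → 3 Pb(s) + 2 In³⁺(aq), Q = [In³⁺(aq)]^2 / [Pb²⁺(aq)]^3 = 3.69×10^7, giving log Q = 7.567.
E = E° − (0.0615/n)·log Q = +0.22 − (0.0615/6)(7.567) = +0.14 V.

+0.14 V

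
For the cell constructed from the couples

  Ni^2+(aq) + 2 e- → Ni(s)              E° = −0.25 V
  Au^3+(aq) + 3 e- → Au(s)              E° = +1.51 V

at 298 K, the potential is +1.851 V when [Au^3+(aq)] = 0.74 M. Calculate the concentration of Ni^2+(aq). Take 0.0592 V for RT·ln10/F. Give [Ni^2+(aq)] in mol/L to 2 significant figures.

0.00069 M

The Au³⁺/Au couple has the larger reduction potential, so it is the cathode: E°cell = +1.51 − (−0.25) = +1.76 V and n = 6.
Rearranging E = E° − (0.0592/n)·log Q gives log Q = 6(+1.76 − (+1.851))/0.0592 = −9.223.
Balancing electrons gives 2 Au^3+(aq) + 3 Ni(s) → 2 Au(s) + 3 Ni^2+(aq); thus Q = [Ni^2+(aq)]^3 / [Au^3+(aq)]^2.
Solving for the unknown gives log [Ni^2+(aq)] = −3.162, so [Ni^2+(aq)] ≈ 0.00069 M.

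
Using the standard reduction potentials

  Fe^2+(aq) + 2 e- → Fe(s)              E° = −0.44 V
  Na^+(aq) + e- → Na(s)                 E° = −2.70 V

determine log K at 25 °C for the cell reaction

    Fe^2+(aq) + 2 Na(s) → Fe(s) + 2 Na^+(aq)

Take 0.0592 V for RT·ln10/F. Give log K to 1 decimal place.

The Fe²⁺/Fe couple is reduced (cathode); E°cell = −0.44 − (−2.70) = +2.26 V with n = 2.
At equilibrium E = 0, so log K = nE°cell / 0.0592 = (2)(+2.26) / 0.0592 = 76.4.

log K = 76.4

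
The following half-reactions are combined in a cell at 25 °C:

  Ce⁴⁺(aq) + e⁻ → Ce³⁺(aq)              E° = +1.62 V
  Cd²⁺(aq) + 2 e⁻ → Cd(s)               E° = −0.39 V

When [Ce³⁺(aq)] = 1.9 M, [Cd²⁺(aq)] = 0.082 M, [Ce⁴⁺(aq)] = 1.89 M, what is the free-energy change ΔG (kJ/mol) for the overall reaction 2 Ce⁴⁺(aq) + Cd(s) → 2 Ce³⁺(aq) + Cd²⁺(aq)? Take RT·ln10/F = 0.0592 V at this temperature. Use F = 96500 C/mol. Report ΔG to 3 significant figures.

−394 kJ/mol

E°cell = +1.62 − (−0.39) = +2.01 V; the balanced reaction transfers n = 2 electrons.
The reaction quotient is ([Ce³⁺(aq)]^2·[Cd²⁺(aq)]) / [Ce⁴⁺(aq)]^2 = 0.0829; by Nernst, E = +2.01 − (0.0592/2)(−1.082) = +2.0420 V.
ΔG = −nFE = −(2)(96500)(+2.0420) J/mol = −394 kJ/mol.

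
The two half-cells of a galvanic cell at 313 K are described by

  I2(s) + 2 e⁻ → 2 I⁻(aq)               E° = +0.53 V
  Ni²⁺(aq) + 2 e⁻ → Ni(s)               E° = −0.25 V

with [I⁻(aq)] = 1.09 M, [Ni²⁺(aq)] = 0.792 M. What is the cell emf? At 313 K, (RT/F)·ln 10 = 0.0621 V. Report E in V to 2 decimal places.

Since E°(I₂/I⁻) > E°(Ni²⁺/Ni), I₂/I⁻ serves as the cathode.
E°cell = E°cat − E°an = +0.53 − (−0.25) = +0.78 V; n = 2.
For the overall reaction I2(s) + Ni(s) → 2 I⁻(aq) + Ni²⁺(aq), Q = [I⁻(aq)]^2·[Ni²⁺(aq)] = 0.941, giving log Q = −0.026.
E = E° − (0.0621/n)·log Q = +0.78 − (0.0621/2)(−0.026) = +0.78 V.

+0.78 V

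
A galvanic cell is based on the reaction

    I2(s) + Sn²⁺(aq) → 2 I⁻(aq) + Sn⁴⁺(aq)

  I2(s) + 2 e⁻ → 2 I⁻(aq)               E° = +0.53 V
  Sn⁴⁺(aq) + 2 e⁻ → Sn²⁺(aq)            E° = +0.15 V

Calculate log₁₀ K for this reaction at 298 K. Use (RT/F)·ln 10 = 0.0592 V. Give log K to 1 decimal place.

log K = 12.8

The I₂/I⁻ couple is reduced (cathode); E°cell = +0.53 − (+0.15) = +0.38 V with n = 2.
At equilibrium E = 0, so log K = nE°cell / 0.0592 = (2)(+0.38) / 0.0592 = 12.8.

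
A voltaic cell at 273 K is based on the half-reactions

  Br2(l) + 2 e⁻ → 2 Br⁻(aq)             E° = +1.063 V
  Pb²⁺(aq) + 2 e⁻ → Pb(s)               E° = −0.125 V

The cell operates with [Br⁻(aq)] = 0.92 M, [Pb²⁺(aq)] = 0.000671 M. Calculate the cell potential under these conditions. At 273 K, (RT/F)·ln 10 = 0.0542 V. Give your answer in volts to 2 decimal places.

The Br₂/Br⁻ couple has the more positive E°, so it is the cathode; Pb²⁺/Pb is the anode.
E°cell = +1.063 − (−0.125) = +1.188 V, with n = 2 electrons transferred.
Balancing gives Br2(l) + Pb(s) → 2 Br⁻(aq) + Pb²⁺(aq); hence Q = [Br⁻(aq)]^2·[Pb²⁺(aq)] = 0.000568 (log Q = −3.246).
E = E° − (0.0542/n)·log Q = +1.188 − (0.0542/2)(−3.246) = +1.28 V.

+1.28 V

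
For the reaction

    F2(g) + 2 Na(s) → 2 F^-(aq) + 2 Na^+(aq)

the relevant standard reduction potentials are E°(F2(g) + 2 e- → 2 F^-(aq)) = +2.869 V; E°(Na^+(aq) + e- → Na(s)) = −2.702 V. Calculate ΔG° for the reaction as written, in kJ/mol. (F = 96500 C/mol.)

−1075 kJ/mol

In the reaction as written F2(g) is reduced, so the F₂/F⁻ couple is the cathode and Na⁺/Na is the anode.
E°cell = +2.869 − (−2.702) = +5.571 V; balancing electrons gives n = 2.
ΔG° = −nFE°cell = −(2)(96500)(+5.571) J/mol = −1075 kJ/mol.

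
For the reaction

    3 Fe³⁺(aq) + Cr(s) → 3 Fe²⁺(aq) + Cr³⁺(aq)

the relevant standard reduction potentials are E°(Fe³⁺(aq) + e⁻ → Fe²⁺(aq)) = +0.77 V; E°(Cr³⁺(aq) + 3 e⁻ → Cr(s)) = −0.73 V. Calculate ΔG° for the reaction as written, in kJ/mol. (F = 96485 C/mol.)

In the reaction as written Fe³⁺(aq) is reduced, so the Fe³⁺/Fe²⁺ couple is the cathode and Cr³⁺/Cr is the anode.
E°cell = +0.77 − (−0.73) = +1.50 V; balancing electrons gives n = 3.
ΔG° = −nFE°cell = −(3)(96485)(+1.50) J/mol = −434 kJ/mol.

−434 kJ/mol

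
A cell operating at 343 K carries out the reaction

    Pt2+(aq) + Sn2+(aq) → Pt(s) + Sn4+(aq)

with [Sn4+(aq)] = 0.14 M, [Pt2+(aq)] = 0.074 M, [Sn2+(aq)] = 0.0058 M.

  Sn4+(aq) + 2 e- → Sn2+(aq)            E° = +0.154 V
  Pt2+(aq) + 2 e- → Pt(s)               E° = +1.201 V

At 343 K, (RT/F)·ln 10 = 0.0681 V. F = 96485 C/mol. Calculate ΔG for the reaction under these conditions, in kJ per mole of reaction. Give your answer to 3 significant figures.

The standard cell potential is +1.201 − (+0.154) = +1.047 V, with n = 2 electrons in the balanced equation.
The reaction quotient is [Sn4+(aq)] / ([Pt2+(aq)]·[Sn2+(aq)]) = 326; by Nernst, E = +1.047 − (0.0681/2)(2.513) = +0.9614 V.
Finally ΔG = −nFE = −(2)(96485 C/mol)(+0.9614 V) = −186 kJ/mol.

−186 kJ/mol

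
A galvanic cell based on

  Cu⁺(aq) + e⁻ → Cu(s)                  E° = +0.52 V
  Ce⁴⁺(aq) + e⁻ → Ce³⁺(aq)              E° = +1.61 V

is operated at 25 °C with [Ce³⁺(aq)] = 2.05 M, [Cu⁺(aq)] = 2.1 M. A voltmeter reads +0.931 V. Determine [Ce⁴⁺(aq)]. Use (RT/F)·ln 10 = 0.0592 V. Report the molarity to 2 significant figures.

With Ce⁴⁺/Ce³⁺ at the cathode and Cu⁺/Cu at the anode, E°cell = +1.61 − (+0.52) = +1.09 V (n = 1).
Since E = E° − (0.0592/n)·log Q, log Q = n(E° − E)/0.0592 = 2.686.
Balancing electrons gives Ce⁴⁺(aq) + Cu(s) → Ce³⁺(aq) + Cu⁺(aq); thus Q = ([Ce³⁺(aq)]·[Cu⁺(aq)]) / [Ce⁴⁺(aq)].
Isolating [Ce⁴⁺(aq)] in Q = 10^{2.686} yields log [Ce⁴⁺(aq)] = −2.052, i.e. 0.0089 M.

0.0089 M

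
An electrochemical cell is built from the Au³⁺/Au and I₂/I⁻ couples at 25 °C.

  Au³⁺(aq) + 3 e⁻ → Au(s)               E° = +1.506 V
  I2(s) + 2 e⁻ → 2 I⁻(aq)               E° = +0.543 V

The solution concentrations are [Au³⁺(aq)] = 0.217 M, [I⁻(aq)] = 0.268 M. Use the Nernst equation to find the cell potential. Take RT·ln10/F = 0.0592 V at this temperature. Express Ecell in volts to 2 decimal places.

+0.92 V

Au³⁺/Au is reduced (cathode, E° = +1.506 V) and I₂/I⁻ is oxidized (anode).
E°cell = E°cat − E°an = +1.506 − (+0.543) = +0.963 V; n = 6.
For the overall reaction 2 Au³⁺(aq) + 6 I⁻(aq) → 2 Au(s) + 3 I2(s), Q = 1 / ([Au³⁺(aq)]^2·[I⁻(aq)]^6) = 5.73×10^4, giving log Q = 4.758.
By the Nernst equation, E = +0.963 − (0.0592/6)·(4.758) = +0.92 V.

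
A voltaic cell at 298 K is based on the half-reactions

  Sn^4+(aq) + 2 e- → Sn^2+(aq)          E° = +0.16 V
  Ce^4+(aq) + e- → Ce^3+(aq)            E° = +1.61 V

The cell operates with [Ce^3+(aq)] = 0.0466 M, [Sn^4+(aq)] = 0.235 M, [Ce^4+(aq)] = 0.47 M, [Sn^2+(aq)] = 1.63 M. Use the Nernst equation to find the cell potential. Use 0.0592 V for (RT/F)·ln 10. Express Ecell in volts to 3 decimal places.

Since E°(Ce⁴⁺/Ce³⁺) > E°(Sn⁴⁺/Sn²⁺), Ce⁴⁺/Ce³⁺ serves as the cathode.
The standard potential is +1.61 − (+0.16) = +1.45 V and the balanced reaction transfers n = 2 electrons.
The balanced reaction is 2 Ce^4+(aq) + Sn^2+(aq) → 2 Ce^3+(aq) + Sn^4+(aq), so Q = ([Ce^3+(aq)]^2·[Sn^4+(aq)]) / ([Ce^4+(aq)]^2·[Sn^2+(aq)]) = 0.00142 and log Q = −2.849.
E = E° − (0.0592/n)·log Q = +1.45 − (0.0592/2)(−2.849) = +1.534 V.

+1.534 V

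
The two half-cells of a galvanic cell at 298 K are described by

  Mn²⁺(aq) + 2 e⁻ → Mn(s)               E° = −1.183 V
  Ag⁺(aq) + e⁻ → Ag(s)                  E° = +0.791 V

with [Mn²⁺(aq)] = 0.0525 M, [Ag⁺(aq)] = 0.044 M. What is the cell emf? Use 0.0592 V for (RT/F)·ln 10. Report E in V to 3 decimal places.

The Ag⁺/Ag couple has the more positive E°, so it is the cathode; Mn²⁺/Mn is the anode.
E°cell = E°cat − E°an = +0.791 − (−1.183) = +1.974 V; n = 2.
Balancing gives 2 Ag⁺(aq) + Mn(s) → 2 Ag(s) + Mn²⁺(aq); hence Q = [Mn²⁺(aq)] / [Ag⁺(aq)]^2 = 27.1 (log Q = 1.433).
Applying E = E° − (RT ln10/nF)·log Q gives +1.974 − (0.0592/2)(1.433) = +1.932 V.

+1.932 V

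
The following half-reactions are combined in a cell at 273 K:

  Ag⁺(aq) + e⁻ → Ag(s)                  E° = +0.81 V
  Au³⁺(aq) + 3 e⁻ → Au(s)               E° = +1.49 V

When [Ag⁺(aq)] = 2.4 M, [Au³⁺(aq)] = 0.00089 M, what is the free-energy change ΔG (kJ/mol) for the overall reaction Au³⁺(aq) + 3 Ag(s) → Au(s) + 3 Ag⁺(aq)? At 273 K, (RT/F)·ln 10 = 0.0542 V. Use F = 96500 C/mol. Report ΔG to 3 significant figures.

−175 kJ/mol

The standard cell potential is +1.49 − (+0.81) = +0.68 V, with n = 3 electrons in the balanced equation.
Here Q = [Ag⁺(aq)]^3 / [Au³⁺(aq)] = 1.55×10^4 (log Q = 4.191), giving E = +0.68 − (0.0542/3)·(4.191) = +0.6043 V.
Finally ΔG = −nFE = −(3)(96500 C/mol)(+0.6043 V) = −175 kJ/mol.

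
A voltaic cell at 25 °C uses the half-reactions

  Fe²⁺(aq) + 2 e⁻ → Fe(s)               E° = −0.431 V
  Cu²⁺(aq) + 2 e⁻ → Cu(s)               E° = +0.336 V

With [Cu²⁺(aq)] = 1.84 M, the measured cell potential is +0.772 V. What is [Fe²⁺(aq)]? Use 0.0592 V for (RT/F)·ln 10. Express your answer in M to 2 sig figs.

1.2 M

The Cu²⁺/Cu couple has the larger reduction potential, so it is the cathode: E°cell = +0.336 − (−0.431) = +0.767 V and n = 2.
Rearranging E = E° − (0.0592/n)·log Q gives log Q = 2(+0.767 − (+0.772))/0.0592 = −0.169.
The balanced reaction is Cu²⁺(aq) + Fe(s) → Cu(s) + Fe²⁺(aq), so Q = [Fe²⁺(aq)] / [Cu²⁺(aq)].
Isolating [Fe²⁺(aq)] in Q = 10^{−0.169} yields log [Fe²⁺(aq)] = 0.096, i.e. 1.2 M.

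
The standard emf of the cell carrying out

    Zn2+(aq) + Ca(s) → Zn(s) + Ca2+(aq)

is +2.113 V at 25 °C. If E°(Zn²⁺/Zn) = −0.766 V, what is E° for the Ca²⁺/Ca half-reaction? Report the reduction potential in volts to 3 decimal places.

−2.879 V

In the reaction as written the Zn²⁺/Zn couple is reduced (cathode) and Ca²⁺/Ca is oxidized (anode), so E°cell = E°(Zn²⁺/Zn) − E°(Ca²⁺/Ca).
E°(Ca²⁺/Ca) = E°(cathode) − E°cell = −0.766 − (+2.113) = −2.879 V.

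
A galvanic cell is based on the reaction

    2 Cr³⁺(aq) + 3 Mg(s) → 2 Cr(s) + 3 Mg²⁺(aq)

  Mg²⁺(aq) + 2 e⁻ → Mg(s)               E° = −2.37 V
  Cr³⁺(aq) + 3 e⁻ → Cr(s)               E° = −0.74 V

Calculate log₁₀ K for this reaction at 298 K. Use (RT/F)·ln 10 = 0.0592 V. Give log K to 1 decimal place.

The Cr³⁺/Cr couple is reduced (cathode); E°cell = −0.74 − (−2.37) = +1.63 V with n = 6.
At equilibrium E = 0, so log K = nE°cell / 0.0592 = (6)(+1.63) / 0.0592 = 165.2.

log K = 165.2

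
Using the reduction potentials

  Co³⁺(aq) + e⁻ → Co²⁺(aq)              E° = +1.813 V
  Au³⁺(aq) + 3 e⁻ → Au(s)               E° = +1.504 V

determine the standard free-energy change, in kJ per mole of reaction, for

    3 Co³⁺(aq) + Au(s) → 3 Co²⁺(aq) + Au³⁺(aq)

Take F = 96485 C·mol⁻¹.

−89.4 kJ/mol

In the reaction as written Co³⁺(aq) is reduced, so the Co³⁺/Co²⁺ couple is the cathode and Au³⁺/Au is the anode.
E°cell = +1.813 − (+1.504) = +0.309 V; balancing electrons gives n = 3.
ΔG° = −nFE°cell = −(3)(96485)(+0.309) J/mol = −89.4 kJ/mol.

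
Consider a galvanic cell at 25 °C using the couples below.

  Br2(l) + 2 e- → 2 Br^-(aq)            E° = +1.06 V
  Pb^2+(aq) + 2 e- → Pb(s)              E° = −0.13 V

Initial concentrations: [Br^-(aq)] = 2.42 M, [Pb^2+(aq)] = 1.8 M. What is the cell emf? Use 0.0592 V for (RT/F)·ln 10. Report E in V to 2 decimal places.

Since E°(Br₂/Br⁻) > E°(Pb²⁺/Pb), Br₂/Br⁻ serves as the cathode.
E°cell = E°cat − E°an = +1.06 − (−0.13) = +1.19 V; n = 2.
For the overall reaction Br2(l) + Pb(s) → 2 Br^-(aq) + Pb^2+(aq), Q = [Br^-(aq)]^2·[Pb^2+(aq)] = 10.5, giving log Q = 1.023.
E = E° − (0.0592/n)·log Q = +1.19 − (0.0592/2)(1.023) = +1.16 V.

+1.16 V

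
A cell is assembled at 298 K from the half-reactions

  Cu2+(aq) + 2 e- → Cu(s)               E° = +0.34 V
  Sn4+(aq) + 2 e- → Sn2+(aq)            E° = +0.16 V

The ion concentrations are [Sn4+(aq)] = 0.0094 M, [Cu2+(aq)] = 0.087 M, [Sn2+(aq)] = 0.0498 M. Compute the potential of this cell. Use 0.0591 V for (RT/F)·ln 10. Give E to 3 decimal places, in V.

The Cu²⁺/Cu couple has the more positive E°, so it is the cathode; Sn⁴⁺/Sn²⁺ is the anode.
E°cell = +0.34 − (+0.16) = +0.18 V, with n = 2 electrons transferred.
Balancing gives Cu2+(aq) + Sn2+(aq) → Cu(s) + Sn4+(aq); hence Q = [Sn4+(aq)] / ([Cu2+(aq)]·[Sn2+(aq)]) = 2.17 (log Q = 0.336).
By the Nernst equation, E = +0.18 − (0.0591/2)·(0.336) = +0.170 V.

+0.170 V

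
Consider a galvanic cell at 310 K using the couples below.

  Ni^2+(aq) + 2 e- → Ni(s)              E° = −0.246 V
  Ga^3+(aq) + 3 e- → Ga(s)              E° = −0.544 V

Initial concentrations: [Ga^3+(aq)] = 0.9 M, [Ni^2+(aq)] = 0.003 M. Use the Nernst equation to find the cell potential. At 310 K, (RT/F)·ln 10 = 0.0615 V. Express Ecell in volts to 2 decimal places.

The Ni²⁺/Ni couple has the more positive E°, so it is the cathode; Ga³⁺/Ga is the anode.
The standard potential is −0.246 − (−0.544) = +0.298 V and the balanced reaction transfers n = 6 electrons.
Balancing gives 3 Ni^2+(aq) + 2 Ga(s) → 3 Ni(s) + 2 Ga^3+(aq); hence Q = [Ga^3+(aq)]^2 / [Ni^2+(aq)]^3 = 3×10^7 (log Q = 7.477).
By the Nernst equation, E = +0.298 − (0.0615/6)·(7.477) = +0.22 V.

+0.22 V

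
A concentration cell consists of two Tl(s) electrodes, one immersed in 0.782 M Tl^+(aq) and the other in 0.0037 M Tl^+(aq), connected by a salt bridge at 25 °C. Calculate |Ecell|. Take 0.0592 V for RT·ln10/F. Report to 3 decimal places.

0.138 V

For a concentration cell E°cell = 0, since both electrodes use the same couple.
The compartment with the higher Tl^+(aq) concentration (0.782 M) acts as the cathode; ions are reduced there and produced at the dilute (0.0037 M) anode.
With n = 1, Ecell = −(0.0592/1)·log([dilute]/[conc]) = −(0.0592/1)·log(0.0037/0.782) = +0.138 V.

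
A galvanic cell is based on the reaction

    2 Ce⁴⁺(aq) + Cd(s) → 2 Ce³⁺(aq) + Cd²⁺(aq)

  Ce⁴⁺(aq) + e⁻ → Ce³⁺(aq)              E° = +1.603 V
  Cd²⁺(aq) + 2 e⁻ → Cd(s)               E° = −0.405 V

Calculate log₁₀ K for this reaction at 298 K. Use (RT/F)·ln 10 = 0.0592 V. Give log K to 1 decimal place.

log K = 67.8

The Ce⁴⁺/Ce³⁺ couple is reduced (cathode); E°cell = +1.603 − (−0.405) = +2.008 V with n = 2.
At equilibrium E = 0, so log K = nE°cell / 0.0592 = (2)(+2.008) / 0.0592 = 67.8.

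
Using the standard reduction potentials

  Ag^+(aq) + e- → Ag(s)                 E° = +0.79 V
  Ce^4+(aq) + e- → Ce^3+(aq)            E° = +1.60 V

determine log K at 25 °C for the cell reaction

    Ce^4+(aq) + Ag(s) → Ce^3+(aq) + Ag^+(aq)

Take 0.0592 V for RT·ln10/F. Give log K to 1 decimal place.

The Ce⁴⁺/Ce³⁺ couple is reduced (cathode); E°cell = +1.60 − (+0.79) = +0.81 V with n = 1.
At equilibrium E = 0, so log K = nE°cell / 0.0592 = (1)(+0.81) / 0.0592 = 13.7.

log K = 13.7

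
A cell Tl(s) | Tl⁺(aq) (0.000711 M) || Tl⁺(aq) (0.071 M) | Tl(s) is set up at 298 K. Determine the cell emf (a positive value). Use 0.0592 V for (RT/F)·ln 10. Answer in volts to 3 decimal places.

For a concentration cell E°cell = 0, since both electrodes use the same couple.
The compartment with the higher Tl⁺(aq) concentration (0.071 M) acts as the cathode; ions are reduced there and produced at the dilute (0.000711 M) anode.
With n = 1, Ecell = −(0.0592/1)·log([dilute]/[conc]) = −(0.0592/1)·log(0.000711/0.071) = +0.118 V.

0.118 V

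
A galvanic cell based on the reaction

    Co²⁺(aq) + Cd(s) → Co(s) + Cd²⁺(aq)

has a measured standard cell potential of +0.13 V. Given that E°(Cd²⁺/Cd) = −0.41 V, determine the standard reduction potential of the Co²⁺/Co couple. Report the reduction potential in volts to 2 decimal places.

In the reaction as written the Co²⁺/Co couple is reduced (cathode) and Cd²⁺/Cd is oxidized (anode), so E°cell = E°(Co²⁺/Co) − E°(Cd²⁺/Cd).
E°(Co²⁺/Co) = E°cell + E°(anode) = +0.13 + (−0.41) = −0.28 V.

−0.28 V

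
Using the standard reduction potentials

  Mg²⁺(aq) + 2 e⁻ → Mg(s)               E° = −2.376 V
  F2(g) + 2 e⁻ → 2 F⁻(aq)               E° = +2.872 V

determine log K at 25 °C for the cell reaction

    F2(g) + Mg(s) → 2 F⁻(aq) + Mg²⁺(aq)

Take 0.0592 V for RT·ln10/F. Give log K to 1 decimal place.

The F₂/F⁻ couple is reduced (cathode); E°cell = +2.872 − (−2.376) = +5.248 V with n = 2.
At equilibrium E = 0, so log K = nE°cell / 0.0592 = (2)(+5.248) / 0.0592 = 177.3.

log K = 177.3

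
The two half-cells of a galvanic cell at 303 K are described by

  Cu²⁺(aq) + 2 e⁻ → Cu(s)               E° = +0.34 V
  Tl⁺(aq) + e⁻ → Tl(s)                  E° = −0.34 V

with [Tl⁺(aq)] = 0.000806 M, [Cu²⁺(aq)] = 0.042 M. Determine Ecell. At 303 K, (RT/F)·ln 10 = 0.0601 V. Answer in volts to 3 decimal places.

+0.825 V

Since E°(Cu²⁺/Cu) > E°(Tl⁺/Tl), Cu²⁺/Cu serves as the cathode.
E°cell = E°cat − E°an = +0.34 − (−0.34) = +0.68 V; n = 2.
The balanced reaction is Cu²⁺(aq) + 2 Tl(s) → Cu(s) + 2 Tl⁺(aq), so Q = [Tl⁺(aq)]^2 / [Cu²⁺(aq)] = 1.55×10^−5 and log Q = −4.811.
Applying E = E° − (RT ln10/nF)·log Q gives +0.68 − (0.0601/2)(−4.811) = +0.825 V.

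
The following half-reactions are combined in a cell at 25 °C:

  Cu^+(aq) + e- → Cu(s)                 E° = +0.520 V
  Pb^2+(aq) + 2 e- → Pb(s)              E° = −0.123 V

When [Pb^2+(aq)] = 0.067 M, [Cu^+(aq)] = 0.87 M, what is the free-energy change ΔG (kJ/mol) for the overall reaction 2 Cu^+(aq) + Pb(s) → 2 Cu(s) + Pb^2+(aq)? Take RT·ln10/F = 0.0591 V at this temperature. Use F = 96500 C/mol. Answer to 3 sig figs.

−130 kJ/mol

With Cu⁺/Cu reduced at the cathode, E°cell = +0.520 − (−0.123) = +0.643 V and n = 2.
Here Q = [Pb^2+(aq)] / [Cu^+(aq)]^2 = 0.0885 (log Q = −1.053), giving E = +0.643 − (0.0591/2)·(−1.053) = +0.6741 V.
ΔG = −nFE = −(2)(96500)(+0.6741) J/mol = −130 kJ/mol.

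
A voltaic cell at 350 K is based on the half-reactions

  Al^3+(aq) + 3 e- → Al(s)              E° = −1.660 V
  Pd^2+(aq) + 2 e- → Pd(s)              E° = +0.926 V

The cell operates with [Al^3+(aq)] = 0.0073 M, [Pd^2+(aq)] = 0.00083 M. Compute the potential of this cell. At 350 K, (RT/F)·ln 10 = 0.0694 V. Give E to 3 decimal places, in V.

The Pd²⁺/Pd couple has the more positive E°, so it is the cathode; Al³⁺/Al is the anode.
E°cell = +0.926 − (−1.660) = +2.586 V, with n = 6 electrons transferred.
For the overall reaction 3 Pd^2+(aq) + 2 Al(s) → 3 Pd(s) + 2 Al^3+(aq), Q = [Al^3+(aq)]^2 / [Pd^2+(aq)]^3 = 9.32×10^4, giving log Q = 4.969.
By the Nernst equation, E = +2.586 − (0.0694/6)·(4.969) = +2.529 V.

+2.529 V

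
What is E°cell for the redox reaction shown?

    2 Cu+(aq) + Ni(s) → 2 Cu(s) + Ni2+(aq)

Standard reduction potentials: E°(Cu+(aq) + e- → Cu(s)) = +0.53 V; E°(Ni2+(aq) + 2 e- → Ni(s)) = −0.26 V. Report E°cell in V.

Cu+(aq) gains electrons, so the Cu⁺/Cu couple is the cathode; the Ni²⁺/Ni couple is the anode.
E°cell = E°(cathode) − E°(anode) = +0.53 − (−0.26) = +0.79 V.

+0.79 V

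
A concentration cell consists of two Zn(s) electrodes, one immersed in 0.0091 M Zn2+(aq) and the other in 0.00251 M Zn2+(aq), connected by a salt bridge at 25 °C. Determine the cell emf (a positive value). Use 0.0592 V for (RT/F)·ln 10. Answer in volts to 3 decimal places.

For a concentration cell E°cell = 0, since both electrodes use the same couple.
The compartment with the higher Zn2+(aq) concentration (0.0091 M) acts as the cathode; ions are reduced there and produced at the dilute (0.00251 M) anode.
With n = 2, Ecell = −(0.0592/2)·log([dilute]/[conc]) = −(0.0592/2)·log(0.00251/0.0091) = +0.017 V.

0.017 V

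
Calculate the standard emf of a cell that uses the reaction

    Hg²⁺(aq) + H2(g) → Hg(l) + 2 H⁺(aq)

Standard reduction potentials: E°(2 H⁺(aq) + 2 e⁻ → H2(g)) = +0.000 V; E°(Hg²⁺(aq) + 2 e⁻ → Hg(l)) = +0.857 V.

+0.857 V

In the reaction as written, Hg²⁺(aq) is reduced (cathode) and H⁺(aq) is produced by oxidation at the anode.
E°cell = E°(cathode) − E°(anode) = +0.857 − (+0.000) = +0.857 V.
The positive value indicates the reaction is spontaneous as written.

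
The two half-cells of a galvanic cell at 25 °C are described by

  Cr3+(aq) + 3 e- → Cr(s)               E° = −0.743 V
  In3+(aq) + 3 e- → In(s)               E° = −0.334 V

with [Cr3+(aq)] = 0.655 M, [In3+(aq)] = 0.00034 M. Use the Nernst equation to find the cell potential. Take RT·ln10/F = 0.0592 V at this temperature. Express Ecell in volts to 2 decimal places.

+0.34 V

The In³⁺/In couple has the more positive E°, so it is the cathode; Cr³⁺/Cr is the anode.
E°cell = −0.334 − (−0.743) = +0.409 V, with n = 3 electrons transferred.
The balanced reaction is In3+(aq) + Cr(s) → In(s) + Cr3+(aq), so Q = [Cr3+(aq)] / [In3+(aq)] = 1.93×10^3 and log Q = 3.285.
E = E° − (0.0592/n)·log Q = +0.409 − (0.0592/3)(3.285) = +0.34 V.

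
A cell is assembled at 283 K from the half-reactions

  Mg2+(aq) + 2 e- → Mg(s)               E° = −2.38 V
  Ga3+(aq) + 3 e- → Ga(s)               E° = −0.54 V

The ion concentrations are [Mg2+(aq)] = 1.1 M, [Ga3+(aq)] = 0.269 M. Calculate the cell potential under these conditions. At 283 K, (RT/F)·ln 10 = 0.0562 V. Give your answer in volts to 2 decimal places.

+1.83 V

The Ga³⁺/Ga couple has the more positive E°, so it is the cathode; Mg²⁺/Mg is the anode.
E°cell = −0.54 − (−2.38) = +1.84 V, with n = 6 electrons transferred.
For the overall reaction 2 Ga3+(aq) + 3 Mg(s) → 2 Ga(s) + 3 Mg2+(aq), Q = [Mg2+(aq)]^3 / [Ga3+(aq)]^2 = 18.4, giving log Q = 1.265.
By the Nernst equation, E = +1.84 − (0.0562/6)·(1.265) = +1.83 V.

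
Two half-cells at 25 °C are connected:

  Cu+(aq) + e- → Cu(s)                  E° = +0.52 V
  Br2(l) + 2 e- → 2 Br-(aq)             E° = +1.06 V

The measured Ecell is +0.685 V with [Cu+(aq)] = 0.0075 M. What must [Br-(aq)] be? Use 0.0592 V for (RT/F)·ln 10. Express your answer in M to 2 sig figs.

0.47 M

With Br₂/Br⁻ at the cathode and Cu⁺/Cu at the anode, E°cell = +1.06 − (+0.52) = +0.54 V (n = 2).
From the Nernst equation, log Q = n(E° − E)/0.0592 = 2·(+0.54 − (+0.685))/0.0592 = −4.899.
The balanced reaction is Br2(l) + 2 Cu(s) → 2 Br-(aq) + 2 Cu+(aq), so Q = [Br-(aq)]^2·[Cu+(aq)]^2.
Substituting the known concentrations and solving, log [Br-(aq)] = −0.325 and [Br-(aq)] = 0.47 M.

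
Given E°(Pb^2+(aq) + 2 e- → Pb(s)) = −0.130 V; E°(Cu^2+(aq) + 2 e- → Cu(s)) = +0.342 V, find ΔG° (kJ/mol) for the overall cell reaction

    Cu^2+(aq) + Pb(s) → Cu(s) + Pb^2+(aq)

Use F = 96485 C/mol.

In the reaction as written Cu^2+(aq) is reduced, so the Cu²⁺/Cu couple is the cathode and Pb²⁺/Pb is the anode.
E°cell = +0.342 − (−0.130) = +0.472 V; balancing electrons gives n = 2.
ΔG° = −nFE°cell = −(2)(96485)(+0.472) J/mol = −91.1 kJ/mol.

−91.1 kJ/mol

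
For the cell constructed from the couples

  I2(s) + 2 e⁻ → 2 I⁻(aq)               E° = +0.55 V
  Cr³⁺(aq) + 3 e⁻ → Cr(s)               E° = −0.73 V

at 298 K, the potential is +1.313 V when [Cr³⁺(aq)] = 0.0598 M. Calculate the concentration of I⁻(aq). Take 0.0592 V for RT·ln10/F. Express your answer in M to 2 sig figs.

0.71 M

The I₂/I⁻ couple has the larger reduction potential, so it is the cathode: E°cell = +0.55 − (−0.73) = +1.28 V and n = 6.
Since E = E° − (0.0592/n)·log Q, log Q = n(E° − E)/0.0592 = −3.345.
The balanced reaction is 3 I2(s) + 2 Cr(s) → 6 I⁻(aq) + 2 Cr³⁺(aq), so Q = [I⁻(aq)]^6·[Cr³⁺(aq)]^2.
Solving for the unknown gives log [I⁻(aq)] = −0.150, so [I⁻(aq)] ≈ 0.71 M.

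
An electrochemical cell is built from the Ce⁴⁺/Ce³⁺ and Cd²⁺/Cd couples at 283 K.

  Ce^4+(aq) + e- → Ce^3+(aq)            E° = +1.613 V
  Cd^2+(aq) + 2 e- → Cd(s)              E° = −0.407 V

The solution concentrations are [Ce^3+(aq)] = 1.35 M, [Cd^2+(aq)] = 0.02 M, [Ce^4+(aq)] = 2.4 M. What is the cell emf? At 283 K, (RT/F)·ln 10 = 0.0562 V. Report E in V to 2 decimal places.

Since E°(Ce⁴⁺/Ce³⁺) > E°(Cd²⁺/Cd), Ce⁴⁺/Ce³⁺ serves as the cathode.
E°cell = +1.613 − (−0.407) = +2.020 V, with n = 2 electrons transferred.
The balanced reaction is 2 Ce^4+(aq) + Cd(s) → 2 Ce^3+(aq) + Cd^2+(aq), so Q = ([Ce^3+(aq)]^2·[Cd^2+(aq)]) / [Ce^4+(aq)]^2 = 0.00633 and log Q = −2.199.
By the Nernst equation, E = +2.020 − (0.0562/2)·(−2.199) = +2.08 V.

+2.08 V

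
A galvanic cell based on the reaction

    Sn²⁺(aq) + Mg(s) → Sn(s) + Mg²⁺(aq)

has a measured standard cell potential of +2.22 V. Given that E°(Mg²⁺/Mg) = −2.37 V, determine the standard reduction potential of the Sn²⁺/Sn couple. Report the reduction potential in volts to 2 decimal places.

In the reaction as written the Sn²⁺/Sn couple is reduced (cathode) and Mg²⁺/Mg is oxidized (anode), so E°cell = E°(Sn²⁺/Sn) − E°(Mg²⁺/Mg).
E°(Sn²⁺/Sn) = E°cell + E°(anode) = +2.22 + (−2.37) = −0.15 V.

−0.15 V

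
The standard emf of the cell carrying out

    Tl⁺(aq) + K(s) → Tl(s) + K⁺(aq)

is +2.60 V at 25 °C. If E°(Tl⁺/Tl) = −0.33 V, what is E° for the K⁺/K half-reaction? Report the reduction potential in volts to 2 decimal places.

−2.93 V

In the reaction as written the Tl⁺/Tl couple is reduced (cathode) and K⁺/K is oxidized (anode), so E°cell = E°(Tl⁺/Tl) − E°(K⁺/K).
E°(K⁺/K) = E°(cathode) − E°cell = −0.33 − (+2.60) = −2.93 V.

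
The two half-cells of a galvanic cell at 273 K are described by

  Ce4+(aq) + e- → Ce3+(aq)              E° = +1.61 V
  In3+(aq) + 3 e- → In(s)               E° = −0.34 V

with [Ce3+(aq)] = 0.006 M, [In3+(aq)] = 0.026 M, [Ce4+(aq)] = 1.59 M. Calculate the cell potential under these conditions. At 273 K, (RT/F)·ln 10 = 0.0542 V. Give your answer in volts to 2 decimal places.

The Ce⁴⁺/Ce³⁺ couple has the more positive E°, so it is the cathode; In³⁺/In is the anode.
E°cell = E°cat − E°an = +1.61 − (−0.34) = +1.95 V; n = 3.
Balancing gives 3 Ce4+(aq) + In(s) → 3 Ce3+(aq) + In3+(aq); hence Q = ([Ce3+(aq)]^3·[In3+(aq)]) / [Ce4+(aq)]^3 = 1.4×10^−9 (log Q = −8.855).
E = E° − (0.0542/n)·log Q = +1.95 − (0.0542/3)(−8.855) = +2.11 V.

+2.11 V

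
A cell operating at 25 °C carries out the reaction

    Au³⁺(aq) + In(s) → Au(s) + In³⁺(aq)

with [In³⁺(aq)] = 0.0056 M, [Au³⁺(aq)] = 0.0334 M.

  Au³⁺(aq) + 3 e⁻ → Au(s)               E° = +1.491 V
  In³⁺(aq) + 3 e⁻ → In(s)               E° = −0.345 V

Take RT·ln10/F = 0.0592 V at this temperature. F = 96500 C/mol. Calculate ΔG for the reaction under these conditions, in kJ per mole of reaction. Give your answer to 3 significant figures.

−536 kJ/mol

With Au³⁺/Au reduced at the cathode, E°cell = +1.491 − (−0.345) = +1.836 V and n = 3.
Q = [In³⁺(aq)] / [Au³⁺(aq)] = 0.168, so log Q = −0.776 and E = +1.836 − (0.0592/3)(−0.776) = +1.8513 V.
Finally ΔG = −nFE = −(3)(96500 C/mol)(+1.8513 V) = −536 kJ/mol.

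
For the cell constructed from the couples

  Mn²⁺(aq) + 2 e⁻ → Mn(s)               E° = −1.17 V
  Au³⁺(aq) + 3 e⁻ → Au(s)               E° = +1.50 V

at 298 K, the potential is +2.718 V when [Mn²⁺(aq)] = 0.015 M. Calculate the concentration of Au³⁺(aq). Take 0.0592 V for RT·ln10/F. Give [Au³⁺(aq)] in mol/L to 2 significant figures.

The Au³⁺/Au couple has the larger reduction potential, so it is the cathode: E°cell = +1.50 − (−1.17) = +2.67 V and n = 6.
Rearranging E = E° − (0.0592/n)·log Q gives log Q = 6(+2.67 − (+2.718))/0.0592 = −4.865.
The balanced reaction is 2 Au³⁺(aq) + 3 Mn(s) → 2 Au(s) + 3 Mn²⁺(aq), so Q = [Mn²⁺(aq)]^3 / [Au³⁺(aq)]^2.
Solving for the unknown gives log [Au³⁺(aq)] = −0.303, so [Au³⁺(aq)] ≈ 0.50 M.

0.50 M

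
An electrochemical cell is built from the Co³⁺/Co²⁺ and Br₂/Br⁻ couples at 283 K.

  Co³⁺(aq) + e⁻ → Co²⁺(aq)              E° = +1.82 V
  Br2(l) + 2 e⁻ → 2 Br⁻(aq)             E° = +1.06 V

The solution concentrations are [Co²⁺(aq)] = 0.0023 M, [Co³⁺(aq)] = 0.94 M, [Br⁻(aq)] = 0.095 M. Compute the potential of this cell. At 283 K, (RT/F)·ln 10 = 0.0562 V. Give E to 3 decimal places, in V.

Since E°(Co³⁺/Co²⁺) > E°(Br₂/Br⁻), Co³⁺/Co²⁺ serves as the cathode.
E°cell = +1.82 − (+1.06) = +0.76 V, with n = 2 electrons transferred.
The balanced reaction is 2 Co³⁺(aq) + 2 Br⁻(aq) → 2 Co²⁺(aq) + Br2(l), so Q = [Co²⁺(aq)]^2 / ([Co³⁺(aq)]^2·[Br⁻(aq)]^2) = 0.000663 and log Q = −3.178.
Applying E = E° − (RT ln10/nF)·log Q gives +0.76 − (0.0562/2)(−3.178) = +0.849 V.

+0.849 V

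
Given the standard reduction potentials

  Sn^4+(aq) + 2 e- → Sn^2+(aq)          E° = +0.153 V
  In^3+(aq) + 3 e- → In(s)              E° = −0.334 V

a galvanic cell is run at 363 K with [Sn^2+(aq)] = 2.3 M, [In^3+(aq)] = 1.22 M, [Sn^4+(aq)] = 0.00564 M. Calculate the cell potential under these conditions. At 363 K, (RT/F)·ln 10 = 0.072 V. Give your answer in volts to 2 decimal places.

+0.39 V

Since E°(Sn⁴⁺/Sn²⁺) > E°(In³⁺/In), Sn⁴⁺/Sn²⁺ serves as the cathode.
The standard potential is +0.153 − (−0.334) = +0.487 V and the balanced reaction transfers n = 6 electrons.
The balanced reaction is 3 Sn^4+(aq) + 2 In(s) → 3 Sn^2+(aq) + 2 In^3+(aq), so Q = ([Sn^2+(aq)]^3·[In^3+(aq)]^2) / [Sn^4+(aq)]^3 = 1.01×10^8 and log Q = 8.004.
Applying E = E° − (RT ln10/nF)·log Q gives +0.487 − (0.072/6)(8.004) = +0.39 V.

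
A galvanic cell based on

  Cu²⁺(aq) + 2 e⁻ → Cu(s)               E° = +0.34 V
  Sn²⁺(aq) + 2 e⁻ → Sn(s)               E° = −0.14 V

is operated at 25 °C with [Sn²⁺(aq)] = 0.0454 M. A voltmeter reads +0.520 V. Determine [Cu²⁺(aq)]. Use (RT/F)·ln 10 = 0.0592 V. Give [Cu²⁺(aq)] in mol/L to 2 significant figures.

1.0 M

The Cu²⁺/Cu couple has the larger reduction potential, so it is the cathode: E°cell = +0.34 − (−0.14) = +0.48 V and n = 2.
Since E = E° − (0.0592/n)·log Q, log Q = n(E° − E)/0.0592 = −1.351.
Balancing electrons gives Cu²⁺(aq) + Sn(s) → Cu(s) + Sn²⁺(aq); thus Q = [Sn²⁺(aq)] / [Cu²⁺(aq)].
Solving for the unknown gives log [Cu²⁺(aq)] = 0.008, so [Cu²⁺(aq)] ≈ 1.0 M.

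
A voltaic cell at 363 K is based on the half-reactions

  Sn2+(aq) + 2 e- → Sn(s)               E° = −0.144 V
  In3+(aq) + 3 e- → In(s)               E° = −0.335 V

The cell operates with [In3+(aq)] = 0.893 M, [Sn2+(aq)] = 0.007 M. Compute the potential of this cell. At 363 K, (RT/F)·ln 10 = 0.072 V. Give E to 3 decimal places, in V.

The Sn²⁺/Sn couple has the more positive E°, so it is the cathode; In³⁺/In is the anode.
E°cell = −0.144 − (−0.335) = +0.191 V, with n = 6 electrons transferred.
Balancing gives 3 Sn2+(aq) + 2 In(s) → 3 Sn(s) + 2 In3+(aq); hence Q = [In3+(aq)]^2 / [Sn2+(aq)]^3 = 2.32×10^6 (log Q = 6.366).
E = E° − (0.072/n)·log Q = +0.191 − (0.072/6)(6.366) = +0.115 V.

+0.115 V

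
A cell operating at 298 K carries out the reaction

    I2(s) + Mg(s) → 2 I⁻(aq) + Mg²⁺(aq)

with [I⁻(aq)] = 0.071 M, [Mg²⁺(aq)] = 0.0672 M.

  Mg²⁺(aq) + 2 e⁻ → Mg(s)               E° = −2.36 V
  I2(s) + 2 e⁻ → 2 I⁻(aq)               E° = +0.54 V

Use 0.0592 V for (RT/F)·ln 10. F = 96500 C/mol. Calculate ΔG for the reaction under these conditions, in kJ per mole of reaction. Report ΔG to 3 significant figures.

−580 kJ/mol

With I₂/I⁻ reduced at the cathode, E°cell = +0.54 − (−2.36) = +2.90 V and n = 2.
Q = [I⁻(aq)]^2·[Mg²⁺(aq)] = 0.000339, so log Q = −3.470 and E = +2.90 − (0.0592/2)(−3.470) = +3.0027 V.
ΔG = −nFE = −(2)(96500)(+3.0027) J/mol = −580 kJ/mol.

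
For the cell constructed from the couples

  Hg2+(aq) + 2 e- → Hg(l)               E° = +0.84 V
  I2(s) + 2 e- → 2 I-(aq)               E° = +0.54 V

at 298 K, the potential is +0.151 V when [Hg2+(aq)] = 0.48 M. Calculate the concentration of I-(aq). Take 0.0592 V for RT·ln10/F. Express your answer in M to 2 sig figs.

0.0044 M

The Hg²⁺/Hg couple has the larger reduction potential, so it is the cathode: E°cell = +0.84 − (+0.54) = +0.30 V and n = 2.
Since E = E° − (0.0592/n)·log Q, log Q = n(E° − E)/0.0592 = 5.034.
The balanced reaction is Hg2+(aq) + 2 I-(aq) → Hg(l) + I2(s), so Q = 1 / ([Hg2+(aq)]·[I-(aq)]^2).
Substituting the known concentrations and solving, log [I-(aq)] = −2.358 and [I-(aq)] = 0.0044 M.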